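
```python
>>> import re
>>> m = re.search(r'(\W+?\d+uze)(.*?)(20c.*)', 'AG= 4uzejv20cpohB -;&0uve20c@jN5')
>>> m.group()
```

'= 4uzejv20cpohB -;&0uve20c@jN5'

Pattern: one or more of a non-word character (lazy), then one or more of a digit, then the literal 'uze' (captured); then zero or more of any character (lazy) (captured); then the literal '20', then the literal 'c', then zero or more of any character (captured).
`search` walks the string left to right and returns the first match it finds.
The match spans [2:32] → '= 4uzejv20cpohB -;&0uve20c@jN5'.
Captured: group 1 = '= 4uze', group 2 = 'jv', group 3 = '20cpohB -;&0uve20c@jN5'.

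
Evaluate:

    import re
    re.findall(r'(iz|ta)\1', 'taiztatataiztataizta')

`\1` has to match the exact text group 1 already captured.
Walking the string: at [4:8] match 'tata', group 1 = 'ta'; at [12:16] match 'tata', group 1 = 'ta'.
Because there's exactly one group, `findall` drops the full match and keeps group 1 from each hit.

['ta', 'ta']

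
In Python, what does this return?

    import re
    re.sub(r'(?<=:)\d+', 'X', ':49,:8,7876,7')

Because the assertion is zero-width, the text it checks is not consumed and won't appear in the result.
Matches: at [1:3] → '49'; at [5:6] → '8'.
Each match is replaced by 'X'.

':X,:X,7876,7'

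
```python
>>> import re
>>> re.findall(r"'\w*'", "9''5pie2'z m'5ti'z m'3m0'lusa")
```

Scanning left to right: at [1:3] → "''"; at [12:17] → "'5ti'"; at [20:25] → "'3m0'".
`findall` yields the raw match text (3 of them) because the pattern has no groups.

["''", "'5ti'", "'3m0'"]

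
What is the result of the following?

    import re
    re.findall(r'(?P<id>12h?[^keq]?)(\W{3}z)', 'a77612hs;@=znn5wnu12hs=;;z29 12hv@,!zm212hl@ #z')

This matches the literal '12', then optionally the literal 'h', then optionally any character except [keq] (captured as 'id'); then exactly 3 of a non-word character, then the literal 'z' (captured).
Walking the string: at [4:12] match '12hs;@=z', groups = ('12hs', ';@=z'); at [18:26] match '12hs=;;z', groups = ('12hs', '=;;z'); at [29:37] match '12hv@,!z', groups = ('12hv', '@,!z'); at [39:47] match '12hl@ #z', groups = ('12hl', '@ #z').
Multiple groups make `findall` return tuples — one 2-tuple for each match.

[('12hs', ';@=z'), ('12hs', '=;;z'), ('12hv', '@,!z'), ('12hl', '@ #z')]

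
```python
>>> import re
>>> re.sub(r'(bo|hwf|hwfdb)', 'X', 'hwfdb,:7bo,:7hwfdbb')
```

The regex engine tests alternatives in the order written; an earlier branch that matches wins even if a later one would match more.
`sub` substitutes 'X' at each match site.

'Xdb,:7X,:7Xdbb'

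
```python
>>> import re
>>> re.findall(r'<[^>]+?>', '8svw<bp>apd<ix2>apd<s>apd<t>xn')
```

['<bp>', '<ix2>', '<s>', '<t>']

Matches: at [4:8] → '<bp>'; at [11:16] → '<ix2>'; at [19:22] → '<s>'; at [25:28] → '<t>'.
No capturing groups, so `findall` returns the 4 full match strings.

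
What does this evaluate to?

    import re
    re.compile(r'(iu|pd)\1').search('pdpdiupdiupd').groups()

('pd',)

The backreference `\1` re-matches whatever the first group consumed, character for character.
`re.search` tries every starting position until one works.
The match spans [0:4] → 'pdpd'.
Captured: group 1 = 'pd'.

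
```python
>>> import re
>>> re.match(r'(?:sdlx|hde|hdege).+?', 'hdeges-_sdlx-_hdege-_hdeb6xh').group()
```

'hdeg'

With `match`, the pattern is implicitly anchored at the beginning.
The match spans [0:4] → 'hdeg'.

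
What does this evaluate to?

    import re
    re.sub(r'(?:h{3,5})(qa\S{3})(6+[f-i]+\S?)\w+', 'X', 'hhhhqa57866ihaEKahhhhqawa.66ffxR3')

'X.66ffxR3'

This matches 3 to 5 of a literal 'h' (non-capturing group); then the literal 'qa', then exactly 3 of a non-whitespace character (captured); then one or more of the literal '6', then one or more of a character in [f-i], then optionally a non-whitespace character (captured); then one or more of a word character.
Matches: at [0:25] → 'hhhhqa57866ihaEKahhhhqawa'.
`sub` substitutes 'X' at each match site.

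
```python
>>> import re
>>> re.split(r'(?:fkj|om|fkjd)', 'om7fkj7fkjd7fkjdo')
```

Alternation tries branches left to right and keeps the first one that lets the overall match succeed at that position.
The string is cut at each match, leaving 5 pieces.

['', '7', '7', 'd7', 'do']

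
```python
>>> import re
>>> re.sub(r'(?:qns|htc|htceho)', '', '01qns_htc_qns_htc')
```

Each match is replaced by ''.

'01___'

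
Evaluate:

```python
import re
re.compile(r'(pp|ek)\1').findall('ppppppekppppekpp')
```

After group 1 captures some text, `\1` only succeeds where that same text appears again.
Matches: at [0:4] match 'pppp', group 1 = 'pp'; at [8:12] match 'pppp', group 1 = 'pp'.
`findall` collects group 1 from each match (2 total).

['pp', 'pp']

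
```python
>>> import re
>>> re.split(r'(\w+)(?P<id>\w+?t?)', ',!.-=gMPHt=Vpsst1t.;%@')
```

`re.split` interleaves the captured-group text with the surrounding fragments.

[',!.-=', 'gMPH', 't', '=', 'Vpsst1', 't', '.;%@']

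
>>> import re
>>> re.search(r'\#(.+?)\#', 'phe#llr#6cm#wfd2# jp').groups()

The match spans [3:8] → '#llr#'.
Captured: group 1 = 'llr'.

('llr',)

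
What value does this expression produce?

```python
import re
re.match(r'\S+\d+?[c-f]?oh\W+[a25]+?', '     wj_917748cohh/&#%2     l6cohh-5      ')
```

None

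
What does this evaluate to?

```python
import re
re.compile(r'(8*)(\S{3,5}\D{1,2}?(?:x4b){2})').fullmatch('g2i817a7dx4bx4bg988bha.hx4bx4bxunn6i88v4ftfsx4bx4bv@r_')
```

`re.fullmatch` is like wrapping the pattern in `^…$` (in single-line mode).
Here the pattern can't cover the whole string, so the call returns None.

None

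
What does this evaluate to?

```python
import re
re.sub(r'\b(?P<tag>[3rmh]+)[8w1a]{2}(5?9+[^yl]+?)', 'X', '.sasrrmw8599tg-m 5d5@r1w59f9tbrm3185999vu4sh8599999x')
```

'.sasrrmw8599tg-m 5d5@X9tbrm3185999vu4sh8599999x'

The pattern matches a word boundary (`\b`, zero-width); then one or more of one of [3rmh] (captured as 'tag'); then exactly 2 of one of [8w1a]; then optionally a literal '5', then one or more of the literal '9', then one or more of any character except [yl] (lazy) (captured).
Lazy quantifiers expand one character at a time until the remainder of the pattern can match.
Matches: at [21:27] → 'r1w59f'.
Each match is replaced by 'X'.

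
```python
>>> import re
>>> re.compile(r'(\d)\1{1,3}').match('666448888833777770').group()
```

After group 1 captures some text, `\1` only succeeds where that same text appears again.
`re.match` won't scan ahead — the pattern has to work from the very first character.
The match spans [0:3] → '666'.
Captured: group 1 = '6'.

'666'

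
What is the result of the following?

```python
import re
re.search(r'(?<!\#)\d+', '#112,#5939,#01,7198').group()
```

A negative assertion filters positions out without eating any characters.
`re.search` scans for the first position where the pattern succeeds.
The match spans [2:4] → '12'.

'12'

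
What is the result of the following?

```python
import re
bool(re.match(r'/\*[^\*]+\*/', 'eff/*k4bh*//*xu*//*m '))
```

`re.match` won't scan ahead — the pattern has to work from the very first character.
Here the string doesn't start with a match, so the call returns None, and `bool(None)` is False.

False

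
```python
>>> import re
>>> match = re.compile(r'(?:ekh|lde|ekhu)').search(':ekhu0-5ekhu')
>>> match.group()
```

Alternation isn't longest-match — the leftmost alternative that fits at this position is chosen.
The match spans [1:4] → 'ekh'.

'ekh'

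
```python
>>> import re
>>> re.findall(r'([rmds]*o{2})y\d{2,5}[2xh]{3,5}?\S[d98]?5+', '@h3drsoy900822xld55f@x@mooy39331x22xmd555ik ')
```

Pattern: zero or more of one of [rmds], then exactly 2 of the literal 'o' (captured); then the literal 'y', then 2 to 5 of a digit, then 3 to 5 of one of [2xh] (lazy); then a non-whitespace character, then optionally one of [d98], then one or more of a literal '5'.
Because there's exactly one group, `findall` drops the full match and keeps group 1 from the one hit.

['moo']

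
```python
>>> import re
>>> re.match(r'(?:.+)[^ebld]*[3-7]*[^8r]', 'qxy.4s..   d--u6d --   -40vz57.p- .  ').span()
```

(0, 37)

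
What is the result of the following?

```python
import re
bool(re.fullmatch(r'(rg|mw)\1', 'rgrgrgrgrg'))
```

False

`\1` is not a pattern — it's the concrete string captured by group 1, re-applied verbatim.
`fullmatch` succeeds only if the pattern covers the string from start to end.
Here there's no way to consume every character, so the call returns None, and `bool(None)` is False.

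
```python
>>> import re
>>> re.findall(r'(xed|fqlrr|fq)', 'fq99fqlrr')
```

Alternation isn't longest-match — the leftmost alternative that fits at this position is chosen.
With a single group, `findall` returns only what that group captured — 2 items.

['fq', 'fqlrr']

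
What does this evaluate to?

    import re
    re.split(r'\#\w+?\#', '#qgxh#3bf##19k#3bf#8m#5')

['', '3bf#', '3bf', '5']

Matches to split on: at [0:6] → '#qgxh#'; at [10:15] → '#19k#'; at [18:22] → '#8m#'.
Each match becomes a cut point; 4 segments remain.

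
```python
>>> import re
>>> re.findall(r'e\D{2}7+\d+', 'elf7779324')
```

Since nothing is captured, `findall` lists the 1 matched substring directly.

['elf7779324']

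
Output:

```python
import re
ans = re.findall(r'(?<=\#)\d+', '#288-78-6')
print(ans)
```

['288']

The lookaround is zero-width — it requires the adjacent text to match without consuming it, so the asserted text isn't part of the match.
`findall` yields the raw match text (1 of them) because the pattern has no groups.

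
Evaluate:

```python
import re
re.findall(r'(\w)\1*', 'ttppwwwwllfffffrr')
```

`\1` is not a pattern — it's the concrete string captured by group 1, re-applied verbatim.
Matches: at [0:2] match 'tt', group 1 = 't'; at [2:4] match 'pp', group 1 = 'p'; at [4:8] match 'wwww', group 1 = 'w'; at [8:10] match 'll', group 1 = 'l'; at [10:15] match 'fffff', group 1 = 'f'; ….
With a single group, `findall` returns only what that group captured — 6 items.

['t', 'p', 'w', 'l', 'f', 'r']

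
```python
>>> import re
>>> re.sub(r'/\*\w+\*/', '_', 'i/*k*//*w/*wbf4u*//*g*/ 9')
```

Matches: at [1:6] → '/*k*/'; at [9:18] → '/*wbf4u*/'; at [18:23] → '/*g*/'.
Each match is replaced by '_'.

'i_/*w__ 9'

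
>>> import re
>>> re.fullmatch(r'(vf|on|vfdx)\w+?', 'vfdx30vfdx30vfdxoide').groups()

('vf',)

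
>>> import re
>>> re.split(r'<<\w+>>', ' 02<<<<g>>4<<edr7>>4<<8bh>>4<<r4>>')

Matches to split on: at [5:10] → '<<g>>'; at [11:19] → '<<edr7>>'; at [20:27] → '<<8bh>>'; at [28:34] → '<<r4>>'.
`split` removes every match and returns the 5 fragments in between.

[' 02<<', '4', '4', '4', '']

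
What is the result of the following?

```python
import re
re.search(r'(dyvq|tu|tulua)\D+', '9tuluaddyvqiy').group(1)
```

'tu'

The match spans [1:13] → 'tuluaddyvqiy'.
Captured: group 1 = 'tu'.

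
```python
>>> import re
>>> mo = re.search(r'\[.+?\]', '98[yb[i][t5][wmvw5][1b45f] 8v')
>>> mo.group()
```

Because the quantifier is non-greedy, it stops expanding at the earliest point where the rest of the pattern can succeed.
`re.search` tries every starting position until one works.
The match spans [2:8] → '[yb[i]'.

'[yb[i]'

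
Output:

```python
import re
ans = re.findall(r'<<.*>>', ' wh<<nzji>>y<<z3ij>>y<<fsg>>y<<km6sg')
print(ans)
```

['<<nzji>>y<<z3ij>>y<<fsg>>']

No capturing groups, so `findall` returns the 1 full match string.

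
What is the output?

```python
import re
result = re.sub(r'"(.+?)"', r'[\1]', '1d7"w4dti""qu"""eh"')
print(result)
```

1d7[w4dti][qu]["eh]

Because the quantifier is non-greedy, it stops expanding at the earliest point where the rest of the pattern can succeed.
Matches: at [3:10] → '"w4dti"'; at [10:14] → '"qu"'; at [14:19] → '""eh"'.
`\1` in the replacement pulls in group 1's text for each match.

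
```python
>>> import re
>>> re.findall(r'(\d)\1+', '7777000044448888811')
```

['7', '0', '4', '8', '1']

`\1` has to match the exact text group 1 already captured.
Matches: at [0:4] match '7777', group 1 = '7'; at [4:8] match '0000', group 1 = '0'; at [8:12] match '4444', group 1 = '4'; at [12:17] match '88888', group 1 = '8'; at [17:19] match '11', group 1 = '1'.
Because there's exactly one group, `findall` drops the full match and keeps group 1 from each hit.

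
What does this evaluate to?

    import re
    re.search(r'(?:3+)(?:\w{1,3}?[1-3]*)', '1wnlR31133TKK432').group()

Pattern: one or more of a literal '3' (non-capturing group); then 1 to 3 of a word character (lazy), then zero or more of a character in [1-3] (non-capturing group).
Unlike `match`, `search` isn't anchored — it looks for the pattern anywhere in the string.
The match spans [5:10] → '31133'.

'31133'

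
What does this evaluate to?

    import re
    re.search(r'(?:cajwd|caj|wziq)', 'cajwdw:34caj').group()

'cajwd'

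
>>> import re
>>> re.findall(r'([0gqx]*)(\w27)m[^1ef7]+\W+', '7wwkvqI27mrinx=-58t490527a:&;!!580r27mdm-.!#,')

The pattern matches zero or more of one of [0gqx] (captured); then a word character, then the literal '27' (captured); then a literal 'm', then one or more of any character except [1ef7], then one or more of a non-word character.
Matches: at [5:16] match 'qI27mrinx=-', groups = ('q', 'I27'); at [33:45] match '0r27mdm-.!#,', groups = ('0', 'r27').
With 2 capturing groups, `findall` returns a 2-tuple per match.

[('q', 'I27'), ('0', 'r27')]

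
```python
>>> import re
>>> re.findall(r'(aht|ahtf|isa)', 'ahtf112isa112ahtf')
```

['aht', 'isa', 'aht']

Alternation isn't longest-match — the leftmost alternative that fits at this position is chosen.
`findall` collects group 1 from each match (3 total).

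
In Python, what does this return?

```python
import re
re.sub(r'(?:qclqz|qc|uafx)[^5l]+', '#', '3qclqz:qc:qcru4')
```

'3#'

Every occurrence is swapped for '#'.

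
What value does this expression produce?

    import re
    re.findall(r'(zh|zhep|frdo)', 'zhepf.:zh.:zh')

['zh', 'zh', 'zh']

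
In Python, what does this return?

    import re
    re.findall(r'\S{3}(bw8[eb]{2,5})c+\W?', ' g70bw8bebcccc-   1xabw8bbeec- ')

The pattern matches exactly 3 of a non-whitespace character; then the literal 'bw8', then 2 to 5 of one of [eb] (captured); then one or more of the literal 'c', then optionally a non-word character.
Walking the string: at [1:15] match 'g70bw8bebcccc-', group 1 = 'bw8beb'; at [18:30] match '1xabw8bbeec-', group 1 = 'bw8bbee'.
Because there's exactly one group, `findall` drops the full match and keeps group 1 from each hit.

['bw8beb', 'bw8bbee']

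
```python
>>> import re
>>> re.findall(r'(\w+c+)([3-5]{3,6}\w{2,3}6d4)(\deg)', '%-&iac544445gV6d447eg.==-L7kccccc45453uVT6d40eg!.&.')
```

This matches one or more of a word character, then one or more of a literal 'c' (captured); then 3 to 6 of a character in [3-5], then 2 to 3 of a word character, then the literal '6d4' (captured); then a digit, then the literal 'eg' (captured).
Walking the string: at [25:47] match 'L7kccccc45453uVT6d40eg', groups = ('L7kccccc', '45453uVT6d4', '0eg').
Multiple groups make `findall` return tuples — one 3-tuple for the one match.

[('L7kccccc', '45453uVT6d4', '0eg')]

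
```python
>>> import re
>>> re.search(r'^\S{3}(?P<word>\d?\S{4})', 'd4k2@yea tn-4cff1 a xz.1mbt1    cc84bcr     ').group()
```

The pattern matches anchored at the start of the string; then exactly 3 of a non-whitespace character; then optionally a digit, then exactly 4 of a non-whitespace character (captured as 'word').
`re.search` tries every starting position until one works.
The match spans [0:8] → 'd4k2@yea'.
Captured: group 1 = '2@yea'.

'd4k2@yea'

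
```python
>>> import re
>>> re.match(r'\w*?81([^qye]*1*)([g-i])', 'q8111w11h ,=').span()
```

(0, 9)

`match` is anchored at position 0; if the pattern doesn't fit there, it returns None.
The match spans [0:9] → 'q8111w11h'.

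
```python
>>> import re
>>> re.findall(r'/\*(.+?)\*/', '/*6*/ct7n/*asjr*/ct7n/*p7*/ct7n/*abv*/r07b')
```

['6', 'asjr', 'p7', 'abv']

The `?` after the quantifier makes it lazy — it takes as little as possible before letting the rest of the pattern try.
Because there's exactly one group, `findall` drops the full match and keeps group 1 from each hit.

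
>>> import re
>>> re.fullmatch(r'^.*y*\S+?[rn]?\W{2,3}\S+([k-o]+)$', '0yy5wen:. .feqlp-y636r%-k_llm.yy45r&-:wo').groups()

('o',)

This matches anchored at the start of the string; then zero or more of any character; then zero or more of the literal 'y', then one or more of a non-whitespace character (lazy); then optionally one of [rn], then 2 to 3 of a non-word character; then one or more of a non-whitespace character; then one or more of a character in [k-o] (captured); then anchored at the end.
`re.fullmatch` requires the pattern to consume the entire string.
The match spans [0:40] → '0yy5wen:. .feqlp-y636r%-k_llm.yy45r&-:wo'.
Captured: group 1 = 'o'.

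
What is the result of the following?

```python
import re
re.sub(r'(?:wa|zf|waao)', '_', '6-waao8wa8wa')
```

'6-_ao8_8_'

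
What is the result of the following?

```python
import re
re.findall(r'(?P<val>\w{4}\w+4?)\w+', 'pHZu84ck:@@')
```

`findall` collects group 1 from the one match (1 total).

['pHZu84c']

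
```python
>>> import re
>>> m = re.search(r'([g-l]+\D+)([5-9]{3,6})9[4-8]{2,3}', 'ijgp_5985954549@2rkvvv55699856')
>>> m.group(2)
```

The pattern matches one or more of a character in [g-l], then one or more of a non-digit (captured); then 3 to 6 of a character in [5-9] (captured); then the literal '9', then 2 to 3 of a character in [4-8].
Unlike `match`, `search` isn't anchored — it looks for the pattern anywhere in the string.
The match spans [0:13] → 'ijgp_59859545'.
Captured: group 1 = 'ijgp_', group 2 = '5985'.

'5985'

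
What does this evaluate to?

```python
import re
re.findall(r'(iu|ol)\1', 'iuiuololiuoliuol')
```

A backreference is literal: `\1` must see the identical characters the first group matched.
Because there's exactly one group, `findall` drops the full match and keeps group 1 from each hit.

['iu', 'ol']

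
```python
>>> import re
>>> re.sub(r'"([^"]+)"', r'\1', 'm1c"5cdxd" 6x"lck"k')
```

The replacement refers to a captured group, so each match is rewritten using its own captured text.

'm1c5cdxd 6xlckk'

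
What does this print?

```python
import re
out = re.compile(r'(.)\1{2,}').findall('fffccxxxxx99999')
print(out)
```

['f', 'x', '9']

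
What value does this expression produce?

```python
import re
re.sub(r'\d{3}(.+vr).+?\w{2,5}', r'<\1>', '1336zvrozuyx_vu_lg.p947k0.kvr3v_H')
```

'<6zvrozuyx_vu_lg.p947k0.kvr>'

This matches exactly 3 of a digit; then one or more of any character, then the literal 'vr' (captured); then one or more of any character (lazy), then 2 to 5 of a word character.
Matches: at [0:33] → '1336zvrozuyx_vu_lg.p947k0.kvr3v_H'.
`\1` in the replacement pulls in group 1's text for each match.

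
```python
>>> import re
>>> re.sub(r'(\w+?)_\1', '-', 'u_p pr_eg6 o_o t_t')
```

After group 1 captures some text, `\1` only succeeds where that same text appears again.
`sub` substitutes '-' at each match site.

'u_p pr_eg6 - -'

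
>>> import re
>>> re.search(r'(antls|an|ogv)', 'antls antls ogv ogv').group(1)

'antls'

The match spans [0:5] → 'antls'.
Captured: group 1 = 'antls'.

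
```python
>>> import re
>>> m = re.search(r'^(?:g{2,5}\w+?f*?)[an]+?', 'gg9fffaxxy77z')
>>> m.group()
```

This matches anchored at the start of the string; then 2 to 5 of a literal 'g', then one or more of a word character (lazy), then zero or more of a literal 'f' (lazy) (non-capturing group); then one or more of one of [an] (lazy).
`search` walks the string left to right and returns the first match it finds.
The match spans [0:7] → 'gg9fffa'.

'gg9fffa'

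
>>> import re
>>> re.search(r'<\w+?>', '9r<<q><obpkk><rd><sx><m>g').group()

The match spans [3:6] → '<q>'.

'<q>'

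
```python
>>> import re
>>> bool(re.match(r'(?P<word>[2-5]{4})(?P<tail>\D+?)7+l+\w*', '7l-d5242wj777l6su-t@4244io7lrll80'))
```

False

Pattern: exactly 4 of a character in [2-5] (captured as 'word'); then one or more of a non-digit (lazy) (captured as 'tail'); then one or more of the literal '7', then one or more of a literal 'l', then zero or more of a word character.
`match` is anchored at position 0; if the pattern doesn't fit there, it returns None.
Here the string doesn't start with a match, so the call returns None, and `bool(None)` is False.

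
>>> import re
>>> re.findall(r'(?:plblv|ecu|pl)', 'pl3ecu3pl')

Scanning left to right: at [0:2] → 'pl'; at [3:6] → 'ecu'; at [7:9] → 'pl'.
With no groups in the pattern, `findall` gives back each whole match — 3 here.

['pl', 'ecu', 'pl']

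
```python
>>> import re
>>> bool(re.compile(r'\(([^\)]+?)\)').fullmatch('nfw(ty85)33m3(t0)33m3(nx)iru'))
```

False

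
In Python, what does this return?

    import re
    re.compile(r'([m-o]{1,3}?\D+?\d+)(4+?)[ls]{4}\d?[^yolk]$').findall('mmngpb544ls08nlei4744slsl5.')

[('nlei474', '4')]

Pattern: 1 to 3 of a character in [m-o] (lazy), then one or more of a non-digit (lazy), then one or more of a digit (captured); then one or more of a literal '4' (lazy) (captured); then exactly 4 of one of [ls], then optionally a digit, then any character except [yolk]; then anchored at the end.
Matches: at [13:27] match 'nlei4744slsl5.', groups = ('nlei474', '4').
With 2 capturing groups, `findall` returns a 2-tuple per match.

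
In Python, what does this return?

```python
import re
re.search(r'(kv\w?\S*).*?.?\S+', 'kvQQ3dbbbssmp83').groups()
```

The match spans [0:15] → 'kvQQ3dbbbssmp83'.
Captured: group 1 = 'kvQQ3dbbbssmp8'.

('kvQQ3dbbbssmp8',)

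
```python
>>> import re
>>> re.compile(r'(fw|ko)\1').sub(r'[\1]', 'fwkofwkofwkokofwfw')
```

A backreference is literal: `\1` must see the identical characters the first group matched.
Each match is replaced using the text its own group 1 captured.

'fwkofwkofw[ko][fw]'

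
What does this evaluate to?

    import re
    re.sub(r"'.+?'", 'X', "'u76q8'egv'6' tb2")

'XegvX tb2'

Lazy quantifiers expand one character at a time until the remainder of the pattern can match.
Matches: at [0:7] → "'u76q8'"; at [10:13] → "'6'".
Every occurrence is swapped for 'X'.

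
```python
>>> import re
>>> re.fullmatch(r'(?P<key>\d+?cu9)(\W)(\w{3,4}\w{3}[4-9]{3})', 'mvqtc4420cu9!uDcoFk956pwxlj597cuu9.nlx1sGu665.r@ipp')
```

Pattern: one or more of a digit (lazy), then the literal 'cu9' (captured as 'key'); then a non-word character (captured); then 3 to 4 of a word character, then exactly 3 of a word character, then exactly 3 of a character in [4-9] (captured).
`re.fullmatch` requires the pattern to consume the entire string.
Here the string isn't matched end-to-end, so the call returns None.

None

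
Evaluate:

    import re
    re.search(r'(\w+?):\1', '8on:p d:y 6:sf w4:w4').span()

(15, 20)

`\1` is not a pattern — it's the concrete string captured by group 1, re-applied verbatim.
The match spans [15:20] → 'w4:w4'.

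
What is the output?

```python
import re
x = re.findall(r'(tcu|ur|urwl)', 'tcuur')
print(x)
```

One capturing group, so `findall` returns just the captured substring from each match — 2 in all.

['tcu', 'ur']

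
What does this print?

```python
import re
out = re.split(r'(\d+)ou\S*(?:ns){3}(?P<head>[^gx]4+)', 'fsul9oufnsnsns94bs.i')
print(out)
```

['fsul', '9', '94', 'bs.i']

This matches one or more of a digit (captured); then the literal 'ou', then zero or more of a non-whitespace character, then the literal 'ns' repeated 3 times; then any character except [gx], then one or more of the literal '4' (captured as 'head').
`re.split` interleaves the captured-group text with the surrounding fragments.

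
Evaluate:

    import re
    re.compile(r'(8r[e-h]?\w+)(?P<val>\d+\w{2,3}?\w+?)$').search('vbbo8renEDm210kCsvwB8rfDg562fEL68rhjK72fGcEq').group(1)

'8renEDm210kCsvwB8rfDg562fEL68rhjK7'

This matches the literal '8r', then optionally a character in [e-h], then one or more of a word character (captured); then one or more of a digit, then 2 to 3 of a word character (lazy), then one or more of a word character (lazy) (captured as 'val'); then anchored at the end.
`search` walks the string left to right and returns the first match it finds.
The match spans [4:44] → '8renEDm210kCsvwB8rfDg562fEL68rhjK72fGcEq'.
Captured: group 1 = '8renEDm210kCsvwB8rfDg562fEL68rhjK7', group 2 = '2fGcEq'.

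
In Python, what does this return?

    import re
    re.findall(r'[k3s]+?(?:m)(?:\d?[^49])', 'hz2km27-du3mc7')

['km27', '3mc']

This matches one or more of one of [k3s] (lazy); then a literal 'm' (non-capturing group); then optionally a digit, then any character except [49] (non-capturing group).
Matches: at [3:7] → 'km27'; at [10:13] → '3mc'.
With no groups in the pattern, `findall` gives back each whole match — 2 here.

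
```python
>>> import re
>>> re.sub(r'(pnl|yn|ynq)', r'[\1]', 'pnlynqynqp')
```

'[pnl][yn]q[yn]qp'

The regex engine tests alternatives in the order written; an earlier branch that matches wins even if a later one would match more.
Matches: at [0:3] → 'pnl'; at [3:5] → 'yn'; at [6:8] → 'yn'.
The replacement refers to a captured group, so each match is rewritten using its own captured text.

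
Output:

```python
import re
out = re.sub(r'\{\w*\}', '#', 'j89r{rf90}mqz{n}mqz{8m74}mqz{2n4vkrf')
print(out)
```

j89r#mqz#mqz#mqz{2n4vkrf

Matches: at [4:10] → '{rf90}'; at [13:16] → '{n}'; at [19:25] → '{8m74}'.
Each match is replaced by '#'.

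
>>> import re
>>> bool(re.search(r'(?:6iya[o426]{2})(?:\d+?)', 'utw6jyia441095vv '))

False

This matches the literal '6i', then the literal 'ya', then exactly 2 of one of [o426] (non-capturing group); then one or more of a digit (lazy) (non-capturing group).
Unlike `match`, `search` isn't anchored — it looks for the pattern anywhere in the string.
Here no position works, so the call returns None, and `bool(None)` is False.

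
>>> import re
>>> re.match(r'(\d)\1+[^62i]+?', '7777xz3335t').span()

`match` is anchored at position 0; if the pattern doesn't fit there, it returns None.
The match spans [0:5] → '7777x'.

(0, 5)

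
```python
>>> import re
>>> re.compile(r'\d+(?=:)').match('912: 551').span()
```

(0, 3)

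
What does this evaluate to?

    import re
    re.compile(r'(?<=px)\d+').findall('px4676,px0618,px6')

['4676', '0618', '6']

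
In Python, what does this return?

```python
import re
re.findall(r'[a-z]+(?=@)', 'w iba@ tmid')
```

The `(?=…)`/`(?<=…)` assertion just peeks at neighbouring text; it doesn't advance the match position.
Matches: at [2:5] → 'iba'.
No capturing groups, so `findall` returns the 1 full match string.

['iba']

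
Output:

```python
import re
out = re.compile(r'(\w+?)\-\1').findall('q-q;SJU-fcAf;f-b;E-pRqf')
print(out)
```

['q']

After group 1 captures some text, `\1` only succeeds where that same text appears again.
Scanning left to right: at [0:3] match 'q-q', group 1 = 'q'.
Because there's exactly one group, `findall` drops the full match and keeps group 1 from the one hit.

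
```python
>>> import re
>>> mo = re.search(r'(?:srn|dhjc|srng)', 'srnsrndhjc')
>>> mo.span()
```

(0, 3)

The match spans [0:3] → 'srn'.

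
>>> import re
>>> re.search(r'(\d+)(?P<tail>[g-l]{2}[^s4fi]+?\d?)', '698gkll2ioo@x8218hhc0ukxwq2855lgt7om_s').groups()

The pattern matches one or more of a digit (captured); then exactly 2 of a character in [g-l], then one or more of any character except [s4fi] (lazy), then optionally a digit (captured as 'tail').
A `+?`/`*?`/`{m,n}?` starts at its minimum and grows only as far as needed for what follows to match.
Unlike `match`, `search` isn't anchored — it looks for the pattern anywhere in the string.
The match spans [0:6] → '698gkl'.
Captured: group 1 = '698', group 2 = 'gkl'.

('698', 'gkl')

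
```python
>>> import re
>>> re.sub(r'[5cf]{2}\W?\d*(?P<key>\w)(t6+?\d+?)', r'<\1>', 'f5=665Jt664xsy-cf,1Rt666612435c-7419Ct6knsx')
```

With the lazy modifier that quantifier settles for the fewest repetitions that let the rest of the pattern succeed (the atoms after it are unaffected and can still be greedy).
Each match is replaced using the text its own group 1 captured.

'<J>4xsy-<R>6612435c-7419Ct6knsx'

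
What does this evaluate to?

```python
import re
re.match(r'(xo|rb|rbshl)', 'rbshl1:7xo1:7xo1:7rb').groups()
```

('rb',)

Alternation isn't longest-match — the leftmost alternative that fits at this position is chosen.
`re.match` won't scan ahead — the pattern has to work from the very first character.
The match spans [0:2] → 'rb'.
Captured: group 1 = 'rb'.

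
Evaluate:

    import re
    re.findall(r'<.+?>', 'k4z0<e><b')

Since nothing is captured, `findall` lists the 1 matched substring directly.

['<e>']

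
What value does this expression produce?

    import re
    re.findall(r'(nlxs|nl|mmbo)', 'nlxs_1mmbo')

`|` is ordered: at each position the engine commits to the first alternative that works.
Matches: at [0:4] match 'nlxs', group 1 = 'nlxs'; at [6:10] match 'mmbo', group 1 = 'mmbo'.
`findall` collects group 1 from each match (2 total).

['nlxs', 'mmbo']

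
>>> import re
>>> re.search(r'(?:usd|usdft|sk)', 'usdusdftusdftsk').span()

(0, 3)

`re.search` scans for the first position where the pattern succeeds.
The match spans [0:3] → 'usd'.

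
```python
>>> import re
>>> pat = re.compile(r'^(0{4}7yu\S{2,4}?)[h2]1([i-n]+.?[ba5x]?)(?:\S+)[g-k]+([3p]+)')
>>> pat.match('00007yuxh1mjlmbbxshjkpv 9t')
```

The pattern matches anchored at the start of the string; then exactly 4 of the literal '0', then the literal '7yu', then 2 to 4 of a non-whitespace character (lazy) (captured); then one of [h2], then the literal '1'; then one or more of a character in [i-n], then optionally any character, then optionally one of [ba5x] (captured); then one or more of a non-whitespace character (non-capturing group); then one or more of a character in [g-k]; then one or more of one of [3p] (captured).
`match` is anchored at position 0; if the pattern doesn't fit there, it returns None.
Here position 0 doesn't satisfy it, so the call returns None.

None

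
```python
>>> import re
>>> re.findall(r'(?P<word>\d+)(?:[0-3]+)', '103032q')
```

['10303']

Pattern: one or more of a digit (captured as 'word'); then one or more of a character in [0-3] (non-capturing group).
Matches: at [0:6] match '103032', group 1 = '10303'.
Because there's exactly one group, `findall` drops the full match and keeps group 1 from the one hit.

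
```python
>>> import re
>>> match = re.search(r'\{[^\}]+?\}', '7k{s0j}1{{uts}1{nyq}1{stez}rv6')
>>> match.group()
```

'{s0j}'

Unlike `match`, `search` isn't anchored — it looks for the pattern anywhere in the string.
The match spans [2:7] → '{s0j}'.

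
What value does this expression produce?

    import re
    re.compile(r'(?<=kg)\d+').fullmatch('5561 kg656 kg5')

None

`re.fullmatch` is like wrapping the pattern in `^…$` (in single-line mode).
Here the string isn't matched end-to-end, so the call returns None.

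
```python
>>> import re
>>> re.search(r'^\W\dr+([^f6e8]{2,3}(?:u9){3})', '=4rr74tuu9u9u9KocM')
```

Pattern: anchored at the start of the string; then a non-word character, then a digit; then one or more of a literal 'r'; then 2 to 3 of any character except [f6e8], then the literal 'u9' repeated 3 times (captured).
`search` walks the string left to right and returns the first match it finds.
Here nothing in the string fits, so the call returns None.

None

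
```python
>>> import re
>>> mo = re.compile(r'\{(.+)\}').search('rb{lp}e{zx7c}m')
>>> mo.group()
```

The match spans [2:13] → '{lp}e{zx7c}'.

'{lp}e{zx7c}'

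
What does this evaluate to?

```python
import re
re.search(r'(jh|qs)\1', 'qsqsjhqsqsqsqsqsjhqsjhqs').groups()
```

('qs',)

After group 1 captures some text, `\1` only succeeds where that same text appears again.
`search` walks the string left to right and returns the first match it finds.
The match spans [0:4] → 'qsqs'.
Captured: group 1 = 'qs'.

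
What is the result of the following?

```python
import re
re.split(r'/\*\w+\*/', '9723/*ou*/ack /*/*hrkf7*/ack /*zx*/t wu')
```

['9723', 'ack /*', 'ack ', 't wu']

Matches to split on: at [4:10] → '/*ou*/'; at [16:25] → '/*hrkf7*/'; at [29:35] → '/*zx*/'.
Each match becomes a cut point; 4 segments remain.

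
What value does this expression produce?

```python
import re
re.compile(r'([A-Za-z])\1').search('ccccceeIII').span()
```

(0, 2)

After group 1 captures some text, `\1` only succeeds where that same text appears again.
`re.search` tries every starting position until one works.
The match spans [0:2] → 'cc'.
Captured: group 1 = 'c'.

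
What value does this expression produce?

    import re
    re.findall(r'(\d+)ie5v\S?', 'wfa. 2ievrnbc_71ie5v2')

['71']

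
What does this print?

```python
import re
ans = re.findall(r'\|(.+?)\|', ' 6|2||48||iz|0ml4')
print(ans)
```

Because the quantifier is non-greedy, it stops expanding at the earliest point where the rest of the pattern can succeed.
`findall` collects group 1 from each match (3 total).

['2', '48', 'iz']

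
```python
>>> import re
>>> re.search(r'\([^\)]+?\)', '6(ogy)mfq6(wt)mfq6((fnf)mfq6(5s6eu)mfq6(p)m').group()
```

'(ogy)'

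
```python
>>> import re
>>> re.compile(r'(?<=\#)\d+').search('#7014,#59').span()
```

The lookaround is zero-width — it requires the adjacent text to match without consuming it, so the asserted text isn't part of the match.
The match spans [1:5] → '7014'.

(1, 5)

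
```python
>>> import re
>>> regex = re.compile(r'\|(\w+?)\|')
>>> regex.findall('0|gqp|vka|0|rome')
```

`findall` collects group 1 from each match (2 total).

['gqp', '0']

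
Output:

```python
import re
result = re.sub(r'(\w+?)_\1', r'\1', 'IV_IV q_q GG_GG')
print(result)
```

IV q GG

`\1` is not a pattern — it's the concrete string captured by group 1, re-applied verbatim.
The replacement refers to a captured group, so each match is rewritten using its own captured text.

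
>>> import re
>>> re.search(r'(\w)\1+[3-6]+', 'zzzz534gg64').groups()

('z',)

The backreference `\1` re-matches whatever the first group consumed, character for character.
Unlike `match`, `search` isn't anchored — it looks for the pattern anywhere in the string.
The match spans [0:7] → 'zzzz534'.
Captured: group 1 = 'z'.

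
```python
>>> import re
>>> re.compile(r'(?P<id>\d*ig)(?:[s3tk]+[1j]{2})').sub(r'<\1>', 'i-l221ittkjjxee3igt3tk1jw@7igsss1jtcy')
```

The pattern matches zero or more of a digit, then the literal 'ig' (captured as 'id'); then one or more of one of [s3tk], then exactly 2 of one of [1j] (non-capturing group).
Matches: at [15:24] → '3igt3tk1j'; at [26:34] → '7igsss1j'.
Each match is replaced using the text its own group 1 captured.

'i-l221ittkjjxee<3ig>w@<7ig>tcy'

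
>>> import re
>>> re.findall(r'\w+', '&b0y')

['b0y']

The pattern matches one or more of a word character.
Scanning left to right: at [1:4] → 'b0y'.
No capturing groups, so `findall` returns the 1 full match string.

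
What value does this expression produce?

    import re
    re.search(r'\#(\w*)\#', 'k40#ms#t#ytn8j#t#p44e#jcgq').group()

'#ms#'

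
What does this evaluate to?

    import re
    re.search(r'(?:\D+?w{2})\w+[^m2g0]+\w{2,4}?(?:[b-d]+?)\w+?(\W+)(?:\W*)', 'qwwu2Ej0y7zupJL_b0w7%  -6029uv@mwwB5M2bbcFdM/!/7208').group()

'qwwu2Ej0y7zupJL_b0w7%  -'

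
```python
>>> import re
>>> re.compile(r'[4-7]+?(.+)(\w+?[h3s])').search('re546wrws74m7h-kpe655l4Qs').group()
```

'546wrws74m7h-kpe655l4Qs'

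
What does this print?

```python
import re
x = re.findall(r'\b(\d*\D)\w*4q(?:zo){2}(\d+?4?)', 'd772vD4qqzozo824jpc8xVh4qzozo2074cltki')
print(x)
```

This matches a word boundary (`\b`, zero-width); then zero or more of a digit, then a non-digit (captured); then zero or more of a word character, then the literal '4q', then the literal 'zo' repeated 2 times; then one or more of a digit (lazy), then optionally the literal '4' (captured).
A `+?`/`*?`/`{m,n}?` starts at its minimum and grows only as far as needed for what follows to match.
Matches: at [0:30] match 'd772vD4qqzozo824jpc8xVh4qzozo2', groups = ('d', '2').
2 groups means the one result is a tuple of 2 captured strings — 1 here.

[('d', '2')]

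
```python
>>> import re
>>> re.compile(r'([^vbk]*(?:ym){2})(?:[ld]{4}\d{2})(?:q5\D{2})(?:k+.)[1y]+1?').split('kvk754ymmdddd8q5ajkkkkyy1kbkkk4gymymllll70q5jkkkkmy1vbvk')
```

['kvk754ymmdddd8q5ajkkkkyy1kbkkk', '4gymym', 'vbvk']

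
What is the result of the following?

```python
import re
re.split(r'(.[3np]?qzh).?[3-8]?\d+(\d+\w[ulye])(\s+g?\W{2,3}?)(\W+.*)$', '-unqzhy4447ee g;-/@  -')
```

['-', 'unqzh', '7ee', ' g;-', '/@  -', '']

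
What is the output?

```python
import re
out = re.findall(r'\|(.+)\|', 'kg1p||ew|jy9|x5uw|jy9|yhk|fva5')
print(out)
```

['|ew|jy9|x5uw|jy9|yhk']

Matches: at [4:26] match '||ew|jy9|x5uw|jy9|yhk|', group 1 = '|ew|jy9|x5uw|jy9|yhk'.
Because there's exactly one group, `findall` drops the full match and keeps group 1 from the one hit.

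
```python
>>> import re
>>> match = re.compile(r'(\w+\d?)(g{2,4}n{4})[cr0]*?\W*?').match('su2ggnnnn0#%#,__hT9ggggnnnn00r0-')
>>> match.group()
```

Pattern: one or more of a word character, then optionally a digit (captured); then 2 to 4 of a literal 'g', then exactly 4 of a literal 'n' (captured); then zero or more of one of [cr0] (lazy), then zero or more of a non-word character (lazy).
The `?` after the quantifier makes it lazy — it takes as little as possible before letting the rest of the pattern try.
With `match`, the pattern is implicitly anchored at the beginning.
The match spans [0:9] → 'su2ggnnnn'.
Captured: group 1 = 'su2', group 2 = 'ggnnnn'.

'su2ggnnnn'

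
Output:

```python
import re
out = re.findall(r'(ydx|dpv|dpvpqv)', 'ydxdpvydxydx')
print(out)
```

['ydx', 'dpv', 'ydx', 'ydx']

Matches: at [0:3] match 'ydx', group 1 = 'ydx'; at [3:6] match 'dpv', group 1 = 'dpv'; at [6:9] match 'ydx', group 1 = 'ydx'; at [9:12] match 'ydx', group 1 = 'ydx'.
Because there's exactly one group, `findall` drops the full match and keeps group 1 from each hit.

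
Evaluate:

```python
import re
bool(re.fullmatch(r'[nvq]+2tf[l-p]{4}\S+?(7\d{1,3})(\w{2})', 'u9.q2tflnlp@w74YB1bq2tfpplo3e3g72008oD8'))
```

False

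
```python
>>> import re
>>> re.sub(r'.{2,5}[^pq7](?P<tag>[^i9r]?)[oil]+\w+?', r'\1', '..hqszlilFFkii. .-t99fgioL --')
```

The pattern matches 2 to 5 of any character, then any character except [pq7]; then optionally any character except [i9r] (captured as 'tag'); then one or more of one of [oil]; then one or more of a word character (lazy).
Because the quantifier is non-greedy, it stops expanding at the earliest point where the rest of the pattern can succeed.
Matches: at [0:10] → '..hqszlilF'; at [16:26] → '.-t99fgioL'.
`\1` in the replacement pulls in group 1's text for each match.

'lFkii. g --'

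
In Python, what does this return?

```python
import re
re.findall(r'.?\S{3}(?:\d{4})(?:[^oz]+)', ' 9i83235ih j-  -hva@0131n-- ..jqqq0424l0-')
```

[' 9i83235ih j-  -hva@0131n-- ..jqqq0424l0-']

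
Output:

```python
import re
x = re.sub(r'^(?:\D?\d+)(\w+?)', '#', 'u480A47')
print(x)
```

#47

A `+?`/`*?`/`{m,n}?` starts at its minimum and grows only as far as needed for what follows to match.
Every occurrence is swapped for '#'.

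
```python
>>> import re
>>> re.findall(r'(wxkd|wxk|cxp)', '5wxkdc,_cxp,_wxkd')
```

['wxkd', 'cxp', 'wxkd']

`|` is ordered: at each position the engine commits to the first alternative that works.
`findall` collects group 1 from each match (3 total).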